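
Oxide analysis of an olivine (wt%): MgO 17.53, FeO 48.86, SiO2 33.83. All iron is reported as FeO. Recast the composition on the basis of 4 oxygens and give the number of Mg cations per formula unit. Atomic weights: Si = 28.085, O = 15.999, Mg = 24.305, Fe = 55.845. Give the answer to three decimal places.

0.776 Mg apfu

MgO (M=40.304): mol = 0.43494; Mg = 0.43494, O = 0.43494.
FeO (M=71.844): mol = 0.68008; Fe = 0.68008, O = 0.68008.
SiO2 (M=60.083): mol = 0.56305; Si = 0.56305, O = 1.12610.
ΣO = 2.24112; factor = 4/ΣO = 1.78482.
Mg apfu = 0.43494 × 1.78482 = 0.776.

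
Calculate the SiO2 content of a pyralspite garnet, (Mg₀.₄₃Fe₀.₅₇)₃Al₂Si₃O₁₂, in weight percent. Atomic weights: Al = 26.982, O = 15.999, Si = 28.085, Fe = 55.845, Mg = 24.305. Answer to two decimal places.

Molar mass of (Mg₀.₄₃Fe₀.₅₇)₃Al₂Si₃O₁₂ = 1.29×24.305 + 1.71×55.845 + 2×26.982 + 3×28.085 + 12×15.999 = 457.055 g/mol.
Each formula unit contains 3 Si, equivalent to 3/1 = 3.0000 mol SiO2.
M(SiO2) = 1×28.085 + 2×15.999 = 60.083 g/mol.
Mass of SiO2 per formula unit = 3.0000 × 60.083 = 180.249 g.
SiO2 wt% = 180.249 / 457.055 × 100 = 39.44%.

39.44 wt%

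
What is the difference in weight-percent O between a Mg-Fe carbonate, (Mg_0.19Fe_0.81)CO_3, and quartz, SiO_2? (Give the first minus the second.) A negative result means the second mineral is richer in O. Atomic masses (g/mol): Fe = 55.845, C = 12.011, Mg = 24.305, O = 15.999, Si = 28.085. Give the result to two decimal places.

M((Mg_0.19Fe_0.81)CO_3) = 109.860 g/mol, so wt% O = 47.997/109.860 × 100 = 43.69%.
M(SiO_2) = 60.083 g/mol, so wt% O = 31.998/60.083 × 100 = 53.26%.
43.69 − 53.26 = -9.57 pp.

-9.57 percentage points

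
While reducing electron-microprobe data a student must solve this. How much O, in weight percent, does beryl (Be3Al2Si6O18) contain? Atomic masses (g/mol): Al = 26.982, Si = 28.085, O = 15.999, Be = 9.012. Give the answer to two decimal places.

M(Be3Al2Si6O18) = 537.492 g/mol.
O contributes 18 × 15.999 = 287.982 g per mole.
287.982/537.492 = 0.5358 → 53.58%.

53.58 weight percent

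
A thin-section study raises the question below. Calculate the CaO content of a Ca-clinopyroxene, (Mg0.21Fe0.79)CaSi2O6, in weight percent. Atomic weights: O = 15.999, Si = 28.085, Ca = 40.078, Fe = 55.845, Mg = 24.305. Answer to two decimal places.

M((Mg0.21Fe0.79)CaSi2O6) = 241.464 g/mol; M(CaO) = 56.077 g/mol.
Moles CaO per formula unit = 1 Ca ÷ 1 = 1.0000.
CaO fraction = (1.0000 × 56.077) / 241.464 = 56.077/241.464 = 0.2322.

23.22 wt%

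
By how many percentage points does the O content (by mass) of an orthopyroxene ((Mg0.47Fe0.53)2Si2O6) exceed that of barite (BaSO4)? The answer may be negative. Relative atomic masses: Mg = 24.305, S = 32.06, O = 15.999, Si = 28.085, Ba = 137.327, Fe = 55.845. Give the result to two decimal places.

13.57 percentage points

O in (Mg0.47Fe0.53)2Si2O6: molar mass 234.206 g/mol; 6×15.999 = 95.994 g → 40.99 wt%.
O in BaSO4: molar mass 233.383 g/mol; 4×15.999 = 63.996 g → 27.42 wt%.
Difference = 40.99 − 27.42 = 13.57 percentage points.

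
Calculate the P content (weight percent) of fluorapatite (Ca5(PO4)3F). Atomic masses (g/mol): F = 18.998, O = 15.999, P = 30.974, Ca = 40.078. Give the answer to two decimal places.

18.43 weight percent

Molar mass of Ca5(PO4)3F: 5·40.078 + 3·30.974 + 12·15.999 + 1·18.998 = 504.298 g/mol.
Mass of P per formula unit: 3 × 30.974 = 92.922 g.
Weight fraction P = 92.922 / 504.298 = 0.1843.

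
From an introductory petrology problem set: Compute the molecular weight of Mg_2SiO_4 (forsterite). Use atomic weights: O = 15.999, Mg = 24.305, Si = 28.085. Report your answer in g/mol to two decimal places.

M = 2×24.305 + 1×28.085 + 4×15.999

140.69 g/mol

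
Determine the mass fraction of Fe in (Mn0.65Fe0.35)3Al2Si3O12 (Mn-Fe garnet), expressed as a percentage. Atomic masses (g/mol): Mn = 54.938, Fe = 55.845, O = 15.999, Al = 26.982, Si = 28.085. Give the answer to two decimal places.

Formula mass = 1.95*54.938 + 1.05*55.845 + 2*26.982 + 3*28.085 + 12*15.999 = 495.973 g/mol, of which 58.637 g is Fe.
So Fe makes up 58.637/495.973 = 0.1182 of the mass, i.e. 11.82%.

11.82 wt%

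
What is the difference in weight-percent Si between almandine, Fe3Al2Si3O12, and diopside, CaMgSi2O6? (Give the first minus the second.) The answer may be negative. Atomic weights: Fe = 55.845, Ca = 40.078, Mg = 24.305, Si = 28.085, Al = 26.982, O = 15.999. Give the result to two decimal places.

Si in Fe3Al2Si3O12: molar mass 497.742 g/mol; 3×28.085 = 84.255 g → 16.93 wt%.
Si in CaMgSi2O6: molar mass 216.547 g/mol; 2×28.085 = 56.170 g → 25.94 wt%.
Difference = 16.93 − 25.94 = -9.01 percentage points.

-9.01 percentage points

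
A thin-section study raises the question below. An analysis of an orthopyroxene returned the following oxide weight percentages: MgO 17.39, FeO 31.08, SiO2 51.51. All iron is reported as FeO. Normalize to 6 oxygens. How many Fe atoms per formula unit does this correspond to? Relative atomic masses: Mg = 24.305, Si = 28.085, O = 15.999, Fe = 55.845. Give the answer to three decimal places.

1.007 Fe apfu

MgO: 17.39/40.304 = 0.43147 mol → 0.43147 mol Mg, 0.43147 mol O.
FeO: 31.08/71.844 = 0.43260 mol → 0.43260 mol Fe, 0.43260 mol O.
SiO2: 51.51/60.083 = 0.85731 mol → 0.85731 mol Si, 1.71462 mol O.
Total oxygen = 2.57869 mol. Normalization factor = 6/2.57869 = 2.32676.
Fe per 6 O = 0.43260 × 2.32676 = 1.007.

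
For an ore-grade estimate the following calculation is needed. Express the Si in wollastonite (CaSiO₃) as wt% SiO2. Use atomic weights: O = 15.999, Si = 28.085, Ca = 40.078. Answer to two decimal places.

Molar mass of CaSiO₃ = 1×40.078 + 1×28.085 + 3×15.999 = 116.160 g/mol.
Each formula unit contains 1 Si, equivalent to 1/1 = 1.0000 mol SiO2.
M(SiO2) = 1×28.085 + 2×15.999 = 60.083 g/mol.
Mass of SiO2 per formula unit = 1.0000 × 60.083 = 60.083 g.
SiO2 wt% = 60.083 / 116.160 × 100 = 51.72%.

51.72 wt%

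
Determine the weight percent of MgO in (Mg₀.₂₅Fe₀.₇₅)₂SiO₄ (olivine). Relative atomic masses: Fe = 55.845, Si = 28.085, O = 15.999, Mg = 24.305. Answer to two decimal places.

10.72 wt%

M((Mg₀.₂₅Fe₀.₇₅)₂SiO₄) = 188.001 g/mol; M(MgO) = 40.304 g/mol.
Moles MgO per formula unit = 0.50 Mg ÷ 1 = 0.5000.
MgO fraction = (0.5000 × 40.304) / 188.001 = 20.152/188.001 = 0.1072.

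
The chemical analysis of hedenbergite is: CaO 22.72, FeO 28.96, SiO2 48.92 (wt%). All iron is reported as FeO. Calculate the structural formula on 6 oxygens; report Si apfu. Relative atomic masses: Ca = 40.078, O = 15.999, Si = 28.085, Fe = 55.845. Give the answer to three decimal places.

CaO (M=56.077): mol = 0.40516; Ca = 0.40516, O = 0.40516.
FeO (M=71.844): mol = 0.40310; Fe = 0.40310, O = 0.40310.
SiO2 (M=60.083): mol = 0.81421; Si = 0.81421, O = 1.62842.
ΣO = 2.43668; factor = 6/ΣO = 2.46237.
Si apfu = 0.81421 × 2.46237 = 2.005.

2.005 Si apfu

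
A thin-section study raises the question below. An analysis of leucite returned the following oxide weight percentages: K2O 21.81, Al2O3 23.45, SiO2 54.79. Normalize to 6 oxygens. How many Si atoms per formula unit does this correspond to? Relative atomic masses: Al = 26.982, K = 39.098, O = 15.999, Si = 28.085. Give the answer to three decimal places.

1.993 Si apfu

K2O (M=94.195): mol = 0.23154; K = 0.46308, O = 0.23154.
Al2O3 (M=101.961): mol = 0.22999; Al = 0.45998, O = 0.68997.
SiO2 (M=60.083): mol = 0.91191; Si = 0.91191, O = 1.82382.
ΣO = 2.74533; factor = 6/ΣO = 2.18553.
Si apfu = 0.91191 × 2.18553 = 1.993.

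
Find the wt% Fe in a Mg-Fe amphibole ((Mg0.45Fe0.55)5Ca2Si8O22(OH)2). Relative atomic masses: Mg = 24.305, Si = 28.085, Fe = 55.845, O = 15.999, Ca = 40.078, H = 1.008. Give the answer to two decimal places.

M((Mg0.45Fe0.55)5Ca2Si8O22(OH)2) = 899.088 g/mol.
Fe contributes 2.75 × 55.845 = 153.574 g per mole.
153.574/899.088 = 0.1708 → 17.08%.

17.08 mass %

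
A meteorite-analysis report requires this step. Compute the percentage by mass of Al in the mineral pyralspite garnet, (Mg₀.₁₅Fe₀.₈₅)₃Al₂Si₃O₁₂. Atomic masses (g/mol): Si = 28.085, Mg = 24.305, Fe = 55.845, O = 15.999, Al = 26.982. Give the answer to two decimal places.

11.16 wt%

Formula mass = 0.45·24.305 + 2.55·55.845 + 2·26.982 + 3·28.085 + 12·15.999 = 483.549 g/mol, of which 53.964 g is Al.
So Al makes up 53.964/483.549 = 0.1116 of the mass, i.e. 11.16%.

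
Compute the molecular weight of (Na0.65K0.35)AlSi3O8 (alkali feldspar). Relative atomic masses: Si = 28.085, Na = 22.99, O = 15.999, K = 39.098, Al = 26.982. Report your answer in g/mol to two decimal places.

The formula mass is the sum 0.65·22.99 + 0.35·39.098 + 1·26.982 + 3·28.085 + 8·15.999.

267.86 g/mol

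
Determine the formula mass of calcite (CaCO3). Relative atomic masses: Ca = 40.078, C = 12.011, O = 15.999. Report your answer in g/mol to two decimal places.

100.09 g/mol

M = 1*40.078 + 1*12.011 + 3*15.999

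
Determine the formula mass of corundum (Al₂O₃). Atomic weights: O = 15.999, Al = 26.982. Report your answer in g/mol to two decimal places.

101.96 g/mol

Al: 2 × 26.982 = 53.9640
O: 3 × 15.999 = 47.9970
Summing the contributions gives the formula mass.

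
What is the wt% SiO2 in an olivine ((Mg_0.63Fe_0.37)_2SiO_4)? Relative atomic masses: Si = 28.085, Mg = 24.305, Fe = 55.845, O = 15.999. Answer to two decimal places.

36.63 wt%

M((Mg_0.63Fe_0.37)_2SiO_4) = 164.031 g/mol; M(SiO2) = 60.083 g/mol.
Moles SiO2 per formula unit = 1 Si ÷ 1 = 1.0000.
SiO2 fraction = (1.0000 × 60.083) / 164.031 = 60.083/164.031 = 0.3663.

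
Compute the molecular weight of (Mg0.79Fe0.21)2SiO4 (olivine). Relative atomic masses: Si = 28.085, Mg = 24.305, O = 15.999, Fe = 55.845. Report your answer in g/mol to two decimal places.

M = 1.58·24.305 + 0.42·55.845 + 1·28.085 + 4·15.999

153.94 g/mol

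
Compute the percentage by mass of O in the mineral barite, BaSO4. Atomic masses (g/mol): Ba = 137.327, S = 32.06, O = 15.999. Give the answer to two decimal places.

Molar mass of BaSO4: 1×137.327 + 1×32.06 + 4×15.999 = 233.383 g/mol.
Mass of O per formula unit: 4 × 15.999 = 63.996 g.
Weight fraction O = 63.996 / 233.383 = 0.2742.

27.42 weight percent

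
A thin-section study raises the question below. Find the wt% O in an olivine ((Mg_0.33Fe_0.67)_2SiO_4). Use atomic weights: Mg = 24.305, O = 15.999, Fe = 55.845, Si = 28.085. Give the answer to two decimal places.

M((Mg_0.33Fe_0.67)_2SiO_4) = 182.955 g/mol.
O contributes 4 × 15.999 = 63.996 g per mole.
63.996/182.955 = 0.3498 → 34.98%.

34.98 weight percent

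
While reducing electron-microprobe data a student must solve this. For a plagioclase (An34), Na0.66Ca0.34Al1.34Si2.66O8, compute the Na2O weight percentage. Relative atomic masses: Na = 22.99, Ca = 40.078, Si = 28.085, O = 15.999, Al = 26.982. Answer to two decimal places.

Formula mass = 267.654 g/mol.
0.66 Na → 0.3300 mol Na2O per formula unit; M(Na2O) = 61.979, so Na2O mass = 20.453 g.
20.453/267.654 × 100 = 7.64 wt%.

7.64 wt%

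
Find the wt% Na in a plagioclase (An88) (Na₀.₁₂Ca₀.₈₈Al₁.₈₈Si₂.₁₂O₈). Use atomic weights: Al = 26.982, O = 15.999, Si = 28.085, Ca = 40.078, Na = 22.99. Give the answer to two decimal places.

1.00 wt%

Formula mass = 0.12*22.99 + 0.88*40.078 + 1.88*26.982 + 2.12*28.085 + 8*15.999 = 276.286 g/mol, of which 2.759 g is Na.
So Na makes up 2.759/276.286 = 0.0100 of the mass, i.e. 1.00%.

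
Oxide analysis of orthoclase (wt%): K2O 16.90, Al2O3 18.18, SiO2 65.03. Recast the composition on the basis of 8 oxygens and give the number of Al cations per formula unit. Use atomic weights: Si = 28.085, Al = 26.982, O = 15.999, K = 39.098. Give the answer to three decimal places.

K2O: 16.90/94.195 = 0.17942 mol → 0.35884 mol K, 0.17942 mol O.
Al2O3: 18.18/101.961 = 0.17830 mol → 0.35660 mol Al, 0.53490 mol O.
SiO2: 65.03/60.083 = 1.08234 mol → 1.08234 mol Si, 2.16468 mol O.
Total oxygen = 2.87900 mol. Normalization factor = 8/2.87900 = 2.77874.
Al per 8 O = 0.35660 × 2.77874 = 0.991.

0.991 Al apfu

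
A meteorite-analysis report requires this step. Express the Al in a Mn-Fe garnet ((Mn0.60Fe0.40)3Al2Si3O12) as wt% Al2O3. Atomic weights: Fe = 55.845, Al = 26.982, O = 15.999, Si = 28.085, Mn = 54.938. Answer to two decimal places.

20.55 wt%

Molar mass of (Mn0.60Fe0.40)3Al2Si3O12 = 1.80*54.938 + 1.20*55.845 + 2*26.982 + 3*28.085 + 12*15.999 = 496.109 g/mol.
Each formula unit contains 2 Al, equivalent to 2/2 = 1.0000 mol Al2O3.
M(Al2O3) = 2×26.982 + 3×15.999 = 101.961 g/mol.
Mass of Al2O3 per formula unit = 1.0000 × 101.961 = 101.961 g.
Al2O3 wt% = 101.961 / 496.109 × 100 = 20.55%.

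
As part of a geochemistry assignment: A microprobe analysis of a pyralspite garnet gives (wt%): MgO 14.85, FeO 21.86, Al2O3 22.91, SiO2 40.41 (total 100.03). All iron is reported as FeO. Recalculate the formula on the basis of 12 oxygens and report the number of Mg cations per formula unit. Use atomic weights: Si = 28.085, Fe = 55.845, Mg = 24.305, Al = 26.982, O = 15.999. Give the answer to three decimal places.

14.85 wt% MgO ÷ 40.304 g/mol = 0.36845 mol, giving 0.36845 Mg and 0.36845 O.
21.86 wt% FeO ÷ 71.844 g/mol = 0.30427 mol, giving 0.30427 Fe and 0.30427 O.
22.91 wt% Al2O3 ÷ 101.961 g/mol = 0.22469 mol, giving 0.44938 Al and 0.67407 O.
40.41 wt% SiO2 ÷ 60.083 g/mol = 0.67257 mol, giving 0.67257 Si and 1.34514 O.
Oxygen sums to 2.69193; scaling by 12/2.69193 = 4.45777 puts the formula on 12 O.
Mg: 0.36845 × 4.45777 = 1.642 atoms per formula unit.

1.642 Mg apfu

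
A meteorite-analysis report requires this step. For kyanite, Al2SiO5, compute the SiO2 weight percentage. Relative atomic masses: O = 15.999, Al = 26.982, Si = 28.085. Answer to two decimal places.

Molar mass of Al2SiO5 = 2×26.982 + 1×28.085 + 5×15.999 = 162.044 g/mol.
Each formula unit contains 1 Si, equivalent to 1/1 = 1.0000 mol SiO2.
M(SiO2) = 1×28.085 + 2×15.999 = 60.083 g/mol.
Mass of SiO2 per formula unit = 1.0000 × 60.083 = 60.083 g.
SiO2 wt% = 60.083 / 162.044 × 100 = 37.08%.

37.08 wt%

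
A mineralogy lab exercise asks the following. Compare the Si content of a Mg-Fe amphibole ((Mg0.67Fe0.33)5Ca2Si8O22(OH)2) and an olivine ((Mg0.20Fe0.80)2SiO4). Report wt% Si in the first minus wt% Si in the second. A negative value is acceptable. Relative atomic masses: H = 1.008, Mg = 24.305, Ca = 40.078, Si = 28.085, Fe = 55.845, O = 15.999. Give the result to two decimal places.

11.30 percentage points

First mineral: 224.680 g Si in 864.394 g formula = 25.99 wt% Si.
Second mineral: 28.085 g Si in 191.155 g formula = 14.69 wt% Si.
25.99% − 14.69% gives a difference of 11.30 percentage points.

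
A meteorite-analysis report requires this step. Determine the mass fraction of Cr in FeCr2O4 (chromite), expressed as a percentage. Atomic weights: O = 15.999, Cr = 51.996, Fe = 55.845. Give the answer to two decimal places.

Molar mass of FeCr2O4: 1×55.845 + 2×51.996 + 4×15.999 = 223.833 g/mol.
Mass of Cr per formula unit: 2 × 51.996 = 103.992 g.
Weight fraction Cr = 103.992 / 223.833 = 0.4646.

46.46 wt%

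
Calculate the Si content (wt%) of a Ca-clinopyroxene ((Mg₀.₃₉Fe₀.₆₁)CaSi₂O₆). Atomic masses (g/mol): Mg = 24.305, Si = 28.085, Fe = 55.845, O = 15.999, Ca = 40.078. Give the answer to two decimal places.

23.82 wt%

Formula mass = 0.39×24.305 + 0.61×55.845 + 1×40.078 + 2×28.085 + 6×15.999 = 235.786 g/mol, of which 56.170 g is Si.
So Si makes up 56.170/235.786 = 0.2382 of the mass, i.e. 23.82%.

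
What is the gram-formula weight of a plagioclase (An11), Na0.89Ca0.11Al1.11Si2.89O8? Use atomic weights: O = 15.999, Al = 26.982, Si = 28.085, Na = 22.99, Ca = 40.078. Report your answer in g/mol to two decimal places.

M = 0.89×22.99 + 0.11×40.078 + 1.11×26.982 + 2.89×28.085 + 8×15.999

263.98 g/mol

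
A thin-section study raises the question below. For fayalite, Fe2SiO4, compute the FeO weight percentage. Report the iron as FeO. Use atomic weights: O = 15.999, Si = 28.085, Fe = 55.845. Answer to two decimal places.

M(Fe2SiO4) = 203.771 g/mol; M(FeO) = 71.844 g/mol.
Moles FeO per formula unit = 2 Fe ÷ 1 = 2.0000.
FeO fraction = (2.0000 × 71.844) / 203.771 = 143.688/203.771 = 0.7051.

70.51 wt%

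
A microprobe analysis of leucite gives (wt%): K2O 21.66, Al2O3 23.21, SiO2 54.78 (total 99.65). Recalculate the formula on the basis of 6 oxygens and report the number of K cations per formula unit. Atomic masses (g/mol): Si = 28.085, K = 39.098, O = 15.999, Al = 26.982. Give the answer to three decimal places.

K2O (M=94.195): mol = 0.22995; K = 0.45990, O = 0.22995.
Al2O3 (M=101.961): mol = 0.22764; Al = 0.45528, O = 0.68292.
SiO2 (M=60.083): mol = 0.91174; Si = 0.91174, O = 1.82348.
ΣO = 2.73635; factor = 6/ΣO = 2.19270.
K apfu = 0.45990 × 2.19270 = 1.008.

1.008 K apfu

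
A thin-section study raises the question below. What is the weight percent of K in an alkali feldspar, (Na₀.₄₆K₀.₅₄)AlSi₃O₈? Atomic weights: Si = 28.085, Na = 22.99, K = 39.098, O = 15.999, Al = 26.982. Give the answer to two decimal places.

M((Na₀.₄₆K₀.₅₄)AlSi₃O₈) = 270.917 g/mol.
K contributes 0.54 × 39.098 = 21.113 g per mole.
21.113/270.917 = 0.0779 → 7.79%.

7.79 weight percent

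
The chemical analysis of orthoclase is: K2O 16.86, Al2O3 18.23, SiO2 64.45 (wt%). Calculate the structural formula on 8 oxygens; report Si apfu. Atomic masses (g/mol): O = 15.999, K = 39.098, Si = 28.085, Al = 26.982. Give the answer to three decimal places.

3.000 Si apfu

16.86 wt% K2O ÷ 94.195 g/mol = 0.17899 mol, giving 0.35798 K and 0.17899 O.
18.23 wt% Al2O3 ÷ 101.961 g/mol = 0.17879 mol, giving 0.35758 Al and 0.53637 O.
64.45 wt% SiO2 ÷ 60.083 g/mol = 1.07268 mol, giving 1.07268 Si and 2.14536 O.
Oxygen sums to 2.86072; scaling by 8/2.86072 = 2.79650 puts the formula on 8 O.
Si: 1.07268 × 2.79650 = 3.000 atoms per formula unit.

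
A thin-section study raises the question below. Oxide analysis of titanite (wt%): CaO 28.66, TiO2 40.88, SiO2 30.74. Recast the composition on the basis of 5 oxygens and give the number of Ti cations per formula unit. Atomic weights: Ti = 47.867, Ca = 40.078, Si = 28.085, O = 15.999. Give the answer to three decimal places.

1.000 Ti apfu

CaO (M=56.077): mol = 0.51108; Ca = 0.51108, O = 0.51108.
TiO2 (M=79.865): mol = 0.51186; Ti = 0.51186, O = 1.02372.
SiO2 (M=60.083): mol = 0.51163; Si = 0.51163, O = 1.02326.
ΣO = 2.55806; factor = 5/ΣO = 1.95461.
Ti apfu = 0.51186 × 1.95461 = 1.000.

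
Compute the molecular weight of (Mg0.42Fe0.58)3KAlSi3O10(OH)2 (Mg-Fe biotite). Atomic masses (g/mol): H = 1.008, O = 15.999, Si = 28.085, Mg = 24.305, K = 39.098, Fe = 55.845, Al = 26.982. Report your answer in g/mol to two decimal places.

The formula mass is the sum 1.26*24.305 + 1.74*55.845 + 1*39.098 + 1*26.982 + 3*28.085 + 12*15.999 + 2*1.008.

472.13 g/mol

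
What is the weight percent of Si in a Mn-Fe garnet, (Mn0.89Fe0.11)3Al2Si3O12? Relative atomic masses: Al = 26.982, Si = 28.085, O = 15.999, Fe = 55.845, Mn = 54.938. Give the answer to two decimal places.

M((Mn0.89Fe0.11)3Al2Si3O12) = 495.320 g/mol.
Si contributes 3 × 28.085 = 84.255 g per mole.
84.255/495.320 = 0.1701 → 17.01%.

17.01 mass %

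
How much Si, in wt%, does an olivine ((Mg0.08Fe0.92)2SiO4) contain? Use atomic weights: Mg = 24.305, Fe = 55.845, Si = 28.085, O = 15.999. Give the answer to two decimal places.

14.13 wt%

M((Mg0.08Fe0.92)2SiO4) = 198.725 g/mol.
Si contributes 1 × 28.085 = 28.085 g per mole.
28.085/198.725 = 0.1413 → 14.13%.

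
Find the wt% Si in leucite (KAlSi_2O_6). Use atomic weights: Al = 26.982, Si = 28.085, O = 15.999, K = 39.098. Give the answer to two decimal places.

25.74 mass %

Formula mass = 1*39.098 + 1*26.982 + 2*28.085 + 6*15.999 = 218.244 g/mol, of which 56.170 g is Si.
So Si makes up 56.170/218.244 = 0.2574 of the mass, i.e. 25.74%.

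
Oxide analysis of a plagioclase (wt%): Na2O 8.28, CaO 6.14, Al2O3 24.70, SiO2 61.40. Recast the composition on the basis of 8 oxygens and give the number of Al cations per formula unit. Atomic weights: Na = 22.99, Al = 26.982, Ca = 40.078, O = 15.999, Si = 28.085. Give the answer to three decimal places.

1.286 Al apfu

Na2O: 8.28/61.979 = 0.13359 mol → 0.26718 mol Na, 0.13359 mol O.
CaO: 6.14/56.077 = 0.10949 mol → 0.10949 mol Ca, 0.10949 mol O.
Al2O3: 24.70/101.961 = 0.24225 mol → 0.48450 mol Al, 0.72675 mol O.
SiO2: 61.40/60.083 = 1.02192 mol → 1.02192 mol Si, 2.04384 mol O.
Total oxygen = 3.01367 mol. Normalization factor = 8/3.01367 = 2.65457.
Al per 8 O = 0.48450 × 2.65457 = 1.286.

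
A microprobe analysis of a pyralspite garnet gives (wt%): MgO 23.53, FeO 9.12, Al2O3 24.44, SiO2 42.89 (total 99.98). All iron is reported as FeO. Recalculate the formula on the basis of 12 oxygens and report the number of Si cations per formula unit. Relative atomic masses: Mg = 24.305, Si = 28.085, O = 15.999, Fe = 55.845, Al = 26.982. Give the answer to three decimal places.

2.998 Si apfu

23.53 wt% MgO ÷ 40.304 g/mol = 0.58381 mol, giving 0.58381 Mg and 0.58381 O.
9.12 wt% FeO ÷ 71.844 g/mol = 0.12694 mol, giving 0.12694 Fe and 0.12694 O.
24.44 wt% Al2O3 ÷ 101.961 g/mol = 0.23970 mol, giving 0.47940 Al and 0.71910 O.
42.89 wt% SiO2 ÷ 60.083 g/mol = 0.71385 mol, giving 0.71385 Si and 1.42770 O.
Oxygen sums to 2.85755; scaling by 12/2.85755 = 4.19940 puts the formula on 12 O.
Si: 0.71385 × 4.19940 = 2.998 atoms per formula unit.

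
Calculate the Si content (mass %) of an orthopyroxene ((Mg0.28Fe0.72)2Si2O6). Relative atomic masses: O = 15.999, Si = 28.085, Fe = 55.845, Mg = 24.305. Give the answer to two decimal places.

Molar mass of (Mg0.28Fe0.72)2Si2O6: 0.56·24.305 + 1.44·55.845 + 2·28.085 + 6·15.999 = 246.192 g/mol.
Mass of Si per formula unit: 2 × 28.085 = 56.170 g.
Weight fraction Si = 56.170 / 246.192 = 0.2282.

22.82 mass %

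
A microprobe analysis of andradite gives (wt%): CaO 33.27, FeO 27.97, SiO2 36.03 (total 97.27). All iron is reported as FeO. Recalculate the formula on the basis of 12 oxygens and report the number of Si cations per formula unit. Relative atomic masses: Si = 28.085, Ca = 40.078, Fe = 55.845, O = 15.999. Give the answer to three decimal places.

CaO (M=56.077): mol = 0.59329; Ca = 0.59329, O = 0.59329.
FeO (M=71.844): mol = 0.38932; Fe = 0.38932, O = 0.38932.
SiO2 (M=60.083): mol = 0.59967; Si = 0.59967, O = 1.19934.
ΣO = 2.18195; factor = 12/ΣO = 5.49967.
Si apfu = 0.59967 × 5.49967 = 3.298.

3.298 Si apfu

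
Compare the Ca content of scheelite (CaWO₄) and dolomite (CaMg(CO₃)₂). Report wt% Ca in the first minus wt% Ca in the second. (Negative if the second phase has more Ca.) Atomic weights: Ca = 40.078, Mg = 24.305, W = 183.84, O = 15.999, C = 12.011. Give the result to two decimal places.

First mineral: 40.078 g Ca in 287.914 g formula = 13.92 wt% Ca.
Second mineral: 40.078 g Ca in 184.399 g formula = 21.73 wt% Ca.
13.92% − 21.73% gives a difference of -7.81 percentage points.

-7.81 percentage points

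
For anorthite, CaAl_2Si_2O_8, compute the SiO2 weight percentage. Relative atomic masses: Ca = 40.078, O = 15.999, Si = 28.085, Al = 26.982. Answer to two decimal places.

43.19 wt%

M(CaAl_2Si_2O_8) = 278.204 g/mol; M(SiO2) = 60.083 g/mol.
Moles SiO2 per formula unit = 2 Si ÷ 1 = 2.0000.
SiO2 fraction = (2.0000 × 60.083) / 278.204 = 120.166/278.204 = 0.4319.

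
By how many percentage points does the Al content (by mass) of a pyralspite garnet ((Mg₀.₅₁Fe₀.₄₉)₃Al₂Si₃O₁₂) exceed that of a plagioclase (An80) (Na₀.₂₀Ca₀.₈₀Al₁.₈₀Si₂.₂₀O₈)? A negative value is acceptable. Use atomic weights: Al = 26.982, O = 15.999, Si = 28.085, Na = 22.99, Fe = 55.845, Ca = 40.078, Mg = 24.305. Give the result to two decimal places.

-5.65 percentage points

M((Mg₀.₅₁Fe₀.₄₉)₃Al₂Si₃O₁₂) = 449.486 g/mol, so wt% Al = 53.964/449.486 × 100 = 12.01%.
M(Na₀.₂₀Ca₀.₈₀Al₁.₈₀Si₂.₂₀O₈) = 275.007 g/mol, so wt% Al = 48.568/275.007 × 100 = 17.66%.
12.01 − 17.66 = -5.65 pp.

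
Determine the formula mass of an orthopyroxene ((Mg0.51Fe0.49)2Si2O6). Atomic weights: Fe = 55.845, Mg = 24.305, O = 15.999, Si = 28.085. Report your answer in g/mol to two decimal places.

Mg: 1.02 × 24.305 = 24.7911
Fe: 0.98 × 55.845 = 54.7281
Si: 2 × 28.085 = 56.1700
O: 6 × 15.999 = 95.9940
Summing the contributions gives the formula mass.

231.68 g/mol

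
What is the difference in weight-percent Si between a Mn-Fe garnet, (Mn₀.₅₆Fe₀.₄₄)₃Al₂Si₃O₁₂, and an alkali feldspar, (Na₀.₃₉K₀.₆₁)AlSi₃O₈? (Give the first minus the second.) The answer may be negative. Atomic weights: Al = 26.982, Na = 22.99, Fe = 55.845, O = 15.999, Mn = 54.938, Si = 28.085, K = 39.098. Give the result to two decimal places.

First mineral: 84.255 g Si in 496.218 g formula = 16.98 wt% Si.
Second mineral: 84.255 g Si in 272.045 g formula = 30.97 wt% Si.
16.98% − 30.97% gives a difference of -13.99 percentage points.

-13.99 percentage points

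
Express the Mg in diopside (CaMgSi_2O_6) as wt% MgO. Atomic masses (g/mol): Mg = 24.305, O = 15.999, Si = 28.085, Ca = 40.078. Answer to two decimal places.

18.61 wt%

M(CaMgSi_2O_6) = 216.547 g/mol; M(MgO) = 40.304 g/mol.
Moles MgO per formula unit = 1 Mg ÷ 1 = 1.0000.
MgO fraction = (1.0000 × 40.304) / 216.547 = 40.304/216.547 = 0.1861.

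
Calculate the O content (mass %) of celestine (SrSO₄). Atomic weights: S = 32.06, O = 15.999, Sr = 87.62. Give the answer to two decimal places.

34.84 mass %

Formula mass = 1*87.62 + 1*32.06 + 4*15.999 = 183.676 g/mol, of which 63.996 g is O.
So O makes up 63.996/183.676 = 0.3484 of the mass, i.e. 34.84%.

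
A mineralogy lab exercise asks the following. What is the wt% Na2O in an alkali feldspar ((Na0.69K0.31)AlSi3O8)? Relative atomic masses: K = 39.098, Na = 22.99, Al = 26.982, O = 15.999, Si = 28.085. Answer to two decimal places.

8.00 wt%

Formula mass = 267.212 g/mol.
0.69 Na → 0.3450 mol Na2O per formula unit; M(Na2O) = 61.979, so Na2O mass = 21.383 g.
21.383/267.212 × 100 = 8.00 wt%.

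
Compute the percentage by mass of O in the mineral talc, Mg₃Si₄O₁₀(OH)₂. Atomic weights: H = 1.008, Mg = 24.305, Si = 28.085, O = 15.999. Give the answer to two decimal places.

50.62 weight percent

Molar mass of Mg₃Si₄O₁₀(OH)₂: 3*24.305 + 4*28.085 + 12*15.999 + 2*1.008 = 379.259 g/mol.
Mass of O per formula unit: 12 × 15.999 = 191.988 g.
Weight fraction O = 191.988 / 379.259 = 0.5062.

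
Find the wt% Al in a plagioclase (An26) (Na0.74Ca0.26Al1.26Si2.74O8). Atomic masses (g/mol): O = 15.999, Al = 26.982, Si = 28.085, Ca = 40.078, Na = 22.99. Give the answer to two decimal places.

Formula mass = 0.74·22.99 + 0.26·40.078 + 1.26·26.982 + 2.74·28.085 + 8·15.999 = 266.375 g/mol, of which 33.997 g is Al.
So Al makes up 33.997/266.375 = 0.1276 of the mass, i.e. 12.76%.

12.76 mass %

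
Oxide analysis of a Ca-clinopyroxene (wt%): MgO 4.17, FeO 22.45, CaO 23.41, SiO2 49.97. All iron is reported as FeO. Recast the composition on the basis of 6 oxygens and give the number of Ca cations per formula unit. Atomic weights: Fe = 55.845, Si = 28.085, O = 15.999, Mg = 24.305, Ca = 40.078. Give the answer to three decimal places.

1.003 Ca apfu

MgO: 4.17/40.304 = 0.10346 mol → 0.10346 mol Mg, 0.10346 mol O.
FeO: 22.45/71.844 = 0.31248 mol → 0.31248 mol Fe, 0.31248 mol O.
CaO: 23.41/56.077 = 0.41746 mol → 0.41746 mol Ca, 0.41746 mol O.
SiO2: 49.97/60.083 = 0.83168 mol → 0.83168 mol Si, 1.66336 mol O.
Total oxygen = 2.49676 mol. Normalization factor = 6/2.49676 = 2.40311.
Ca per 6 O = 0.41746 × 2.40311 = 1.003.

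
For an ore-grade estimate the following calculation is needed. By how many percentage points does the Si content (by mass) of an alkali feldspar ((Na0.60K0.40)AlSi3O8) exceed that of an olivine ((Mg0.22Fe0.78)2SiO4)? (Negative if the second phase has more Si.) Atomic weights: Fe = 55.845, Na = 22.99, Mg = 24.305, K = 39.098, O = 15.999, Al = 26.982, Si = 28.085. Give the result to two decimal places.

Si in (Na0.60K0.40)AlSi3O8: molar mass 268.662 g/mol; 3×28.085 = 84.255 g → 31.36 wt%.
Si in (Mg0.22Fe0.78)2SiO4: molar mass 189.893 g/mol; 1×28.085 = 28.085 g → 14.79 wt%.
Difference = 31.36 − 14.79 = 16.57 percentage points.

16.57 percentage points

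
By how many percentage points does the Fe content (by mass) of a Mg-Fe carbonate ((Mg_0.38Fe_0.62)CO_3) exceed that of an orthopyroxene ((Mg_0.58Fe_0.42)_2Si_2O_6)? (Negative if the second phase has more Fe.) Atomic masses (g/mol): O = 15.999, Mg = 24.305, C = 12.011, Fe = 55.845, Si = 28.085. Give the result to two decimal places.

M((Mg_0.38Fe_0.62)CO_3) = 103.868 g/mol, so wt% Fe = 34.624/103.868 × 100 = 33.33%.
M((Mg_0.58Fe_0.42)_2Si_2O_6) = 227.268 g/mol, so wt% Fe = 46.910/227.268 × 100 = 20.64%.
33.33 − 20.64 = 12.69 pp.

12.69 percentage points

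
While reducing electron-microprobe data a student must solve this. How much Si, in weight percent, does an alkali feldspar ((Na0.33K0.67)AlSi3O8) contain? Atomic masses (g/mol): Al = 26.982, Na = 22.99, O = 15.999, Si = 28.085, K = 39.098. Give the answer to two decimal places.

30.86 weight percent

Formula mass = 0.33*22.99 + 0.67*39.098 + 1*26.982 + 3*28.085 + 8*15.999 = 273.011 g/mol, of which 84.255 g is Si.
So Si makes up 84.255/273.011 = 0.3086 of the mass, i.e. 30.86%.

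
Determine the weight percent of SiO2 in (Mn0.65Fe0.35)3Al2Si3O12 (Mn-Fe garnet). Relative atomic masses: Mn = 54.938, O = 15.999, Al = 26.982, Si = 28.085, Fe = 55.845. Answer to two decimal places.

36.34 wt%

M((Mn0.65Fe0.35)3Al2Si3O12) = 495.973 g/mol; M(SiO2) = 60.083 g/mol.
Moles SiO2 per formula unit = 3 Si ÷ 1 = 3.0000.
SiO2 fraction = (3.0000 × 60.083) / 495.973 = 180.249/495.973 = 0.3634.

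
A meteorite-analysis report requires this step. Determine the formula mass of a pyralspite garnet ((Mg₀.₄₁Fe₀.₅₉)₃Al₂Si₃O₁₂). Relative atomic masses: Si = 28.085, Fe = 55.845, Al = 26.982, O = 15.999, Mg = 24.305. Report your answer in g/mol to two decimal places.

M = 1.23×24.305 + 1.77×55.845 + 2×26.982 + 3×28.085 + 12×15.999

458.95 g/mol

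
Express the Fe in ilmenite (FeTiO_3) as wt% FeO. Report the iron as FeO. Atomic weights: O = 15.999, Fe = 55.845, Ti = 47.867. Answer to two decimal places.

47.36 wt%

Molar mass of FeTiO_3 = 1*55.845 + 1*47.867 + 3*15.999 = 151.709 g/mol.
Each formula unit contains 1 Fe, equivalent to 1/1 = 1.0000 mol FeO.
M(FeO) = 1×55.845 + 1×15.999 = 71.844 g/mol.
Mass of FeO per formula unit = 1.0000 × 71.844 = 71.844 g.
FeO wt% = 71.844 / 151.709 × 100 = 47.36%.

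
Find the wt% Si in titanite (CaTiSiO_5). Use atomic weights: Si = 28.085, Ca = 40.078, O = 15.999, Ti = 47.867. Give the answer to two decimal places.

Formula mass = 1×40.078 + 1×47.867 + 1×28.085 + 5×15.999 = 196.025 g/mol, of which 28.085 g is Si.
So Si makes up 28.085/196.025 = 0.1433 of the mass, i.e. 14.33%.

14.33 mass %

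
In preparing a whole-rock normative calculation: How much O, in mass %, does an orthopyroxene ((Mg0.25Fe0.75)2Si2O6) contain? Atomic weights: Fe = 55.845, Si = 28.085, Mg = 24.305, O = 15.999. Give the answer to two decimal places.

38.69 mass %

Formula mass = 0.50·24.305 + 1.50·55.845 + 2·28.085 + 6·15.999 = 248.084 g/mol, of which 95.994 g is O.
So O makes up 95.994/248.084 = 0.3869 of the mass, i.e. 38.69%.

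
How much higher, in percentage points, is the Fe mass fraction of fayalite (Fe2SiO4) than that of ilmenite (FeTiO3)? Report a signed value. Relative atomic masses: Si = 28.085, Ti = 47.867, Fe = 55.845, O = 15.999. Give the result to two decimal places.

First mineral: 111.690 g Fe in 203.771 g formula = 54.81 wt% Fe.
Second mineral: 55.845 g Fe in 151.709 g formula = 36.81 wt% Fe.
54.81% − 36.81% gives a difference of 18.00 percentage points.

18.00 percentage points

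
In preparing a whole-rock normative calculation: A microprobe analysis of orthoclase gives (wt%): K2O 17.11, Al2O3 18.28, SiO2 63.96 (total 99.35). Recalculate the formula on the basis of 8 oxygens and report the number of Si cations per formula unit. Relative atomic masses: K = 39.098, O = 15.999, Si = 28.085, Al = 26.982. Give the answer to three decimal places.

2.990 Si apfu

17.11 wt% K2O ÷ 94.195 g/mol = 0.18164 mol, giving 0.36328 K and 0.18164 O.
18.28 wt% Al2O3 ÷ 101.961 g/mol = 0.17928 mol, giving 0.35856 Al and 0.53784 O.
63.96 wt% SiO2 ÷ 60.083 g/mol = 1.06453 mol, giving 1.06453 Si and 2.12906 O.
Oxygen sums to 2.84854; scaling by 8/2.84854 = 2.80846 puts the formula on 8 O.
Si: 1.06453 × 2.80846 = 2.990 atoms per formula unit.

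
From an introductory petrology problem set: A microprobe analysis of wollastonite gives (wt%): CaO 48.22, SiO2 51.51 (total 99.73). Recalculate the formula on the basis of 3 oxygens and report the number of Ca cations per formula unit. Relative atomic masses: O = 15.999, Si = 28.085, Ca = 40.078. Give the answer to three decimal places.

CaO (M=56.077): mol = 0.85989; Ca = 0.85989, O = 0.85989.
SiO2 (M=60.083): mol = 0.85731; Si = 0.85731, O = 1.71462.
ΣO = 2.57451; factor = 3/ΣO = 1.16527.
Ca apfu = 0.85989 × 1.16527 = 1.002.

1.002 Ca apfu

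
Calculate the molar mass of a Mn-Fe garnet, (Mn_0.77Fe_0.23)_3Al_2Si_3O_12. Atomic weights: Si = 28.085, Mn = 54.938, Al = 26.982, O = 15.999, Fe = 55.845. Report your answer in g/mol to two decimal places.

M = 2.31*54.938 + 0.69*55.845 + 2*26.982 + 3*28.085 + 12*15.999

495.65 g/mol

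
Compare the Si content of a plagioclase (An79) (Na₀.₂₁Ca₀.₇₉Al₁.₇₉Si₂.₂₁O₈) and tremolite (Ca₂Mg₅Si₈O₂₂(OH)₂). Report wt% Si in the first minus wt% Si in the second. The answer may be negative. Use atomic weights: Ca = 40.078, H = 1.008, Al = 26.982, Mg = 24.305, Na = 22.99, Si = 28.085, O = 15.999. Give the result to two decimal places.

-5.08 percentage points

M(Na₀.₂₁Ca₀.₇₉Al₁.₇₉Si₂.₂₁O₈) = 274.847 g/mol, so wt% Si = 62.068/274.847 × 100 = 22.58%.
M(Ca₂Mg₅Si₈O₂₂(OH)₂) = 812.353 g/mol, so wt% Si = 224.680/812.353 × 100 = 27.66%.
22.58 − 27.66 = -5.08 pp.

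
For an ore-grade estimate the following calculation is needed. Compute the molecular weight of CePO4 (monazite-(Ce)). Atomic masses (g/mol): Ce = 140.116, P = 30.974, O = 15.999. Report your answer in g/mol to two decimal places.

M = 1·140.116 + 1·30.974 + 4·15.999

235.09 g/mol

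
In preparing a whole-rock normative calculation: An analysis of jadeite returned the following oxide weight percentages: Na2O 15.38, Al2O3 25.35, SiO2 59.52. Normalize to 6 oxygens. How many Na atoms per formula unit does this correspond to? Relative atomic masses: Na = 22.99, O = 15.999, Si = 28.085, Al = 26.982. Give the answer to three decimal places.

Na2O: 15.38/61.979 = 0.24815 mol → 0.49630 mol Na, 0.24815 mol O.
Al2O3: 25.35/101.961 = 0.24862 mol → 0.49724 mol Al, 0.74586 mol O.
SiO2: 59.52/60.083 = 0.99063 mol → 0.99063 mol Si, 1.98126 mol O.
Total oxygen = 2.97527 mol. Normalization factor = 6/2.97527 = 2.01662.
Na per 6 O = 0.49630 × 2.01662 = 1.001.

1.001 Na apfu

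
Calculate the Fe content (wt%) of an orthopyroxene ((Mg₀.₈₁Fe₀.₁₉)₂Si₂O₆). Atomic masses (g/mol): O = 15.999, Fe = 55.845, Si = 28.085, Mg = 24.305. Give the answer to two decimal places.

M((Mg₀.₈₁Fe₀.₁₉)₂Si₂O₆) = 212.759 g/mol.
Fe contributes 0.38 × 55.845 = 21.221 g per mole.
21.221/212.759 = 0.0997 → 9.97%.

9.97 wt%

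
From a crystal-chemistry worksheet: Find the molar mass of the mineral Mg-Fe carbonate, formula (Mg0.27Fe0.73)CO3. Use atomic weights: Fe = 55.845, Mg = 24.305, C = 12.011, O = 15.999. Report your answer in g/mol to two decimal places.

107.34 g/mol

M = 0.27·24.305 + 0.73·55.845 + 1·12.011 + 3·15.999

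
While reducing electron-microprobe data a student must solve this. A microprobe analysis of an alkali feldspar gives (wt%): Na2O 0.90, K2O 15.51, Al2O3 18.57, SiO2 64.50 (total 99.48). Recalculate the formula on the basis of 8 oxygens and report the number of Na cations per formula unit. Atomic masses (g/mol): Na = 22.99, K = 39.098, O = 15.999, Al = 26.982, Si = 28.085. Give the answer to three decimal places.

0.081 Na apfu

Na2O (M=61.979): mol = 0.01452; Na = 0.02904, O = 0.01452.
K2O (M=94.195): mol = 0.16466; K = 0.32932, O = 0.16466.
Al2O3 (M=101.961): mol = 0.18213; Al = 0.36426, O = 0.54639.
SiO2 (M=60.083): mol = 1.07351; Si = 1.07351, O = 2.14702.
ΣO = 2.87259; factor = 8/ΣO = 2.78494.
Na apfu = 0.02904 × 2.78494 = 0.081.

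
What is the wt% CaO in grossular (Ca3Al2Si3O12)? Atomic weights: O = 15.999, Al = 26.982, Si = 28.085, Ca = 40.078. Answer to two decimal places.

37.35 wt%

M(Ca3Al2Si3O12) = 450.441 g/mol; M(CaO) = 56.077 g/mol.
Moles CaO per formula unit = 3 Ca ÷ 1 = 3.0000.
CaO fraction = (3.0000 × 56.077) / 450.441 = 168.231/450.441 = 0.3735.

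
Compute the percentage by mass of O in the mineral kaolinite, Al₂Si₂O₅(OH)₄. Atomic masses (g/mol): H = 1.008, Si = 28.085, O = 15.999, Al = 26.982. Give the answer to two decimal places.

Molar mass of Al₂Si₂O₅(OH)₄: 2·26.982 + 2·28.085 + 9·15.999 + 4·1.008 = 258.157 g/mol.
Mass of O per formula unit: 9 × 15.999 = 143.991 g.
Weight fraction O = 143.991 / 258.157 = 0.5578.

55.78 wt%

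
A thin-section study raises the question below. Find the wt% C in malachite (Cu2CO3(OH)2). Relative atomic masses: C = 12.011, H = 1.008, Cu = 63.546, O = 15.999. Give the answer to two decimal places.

5.43 mass %

Molar mass of Cu2CO3(OH)2: 2*63.546 + 1*12.011 + 5*15.999 + 2*1.008 = 221.114 g/mol.
Mass of C per formula unit: 1 × 12.011 = 12.011 g.
Weight fraction C = 12.011 / 221.114 = 0.0543.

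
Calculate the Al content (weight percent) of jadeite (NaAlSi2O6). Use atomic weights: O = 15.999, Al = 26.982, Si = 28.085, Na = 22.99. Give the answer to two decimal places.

13.35 weight percent

Formula mass = 1×22.99 + 1×26.982 + 2×28.085 + 6×15.999 = 202.136 g/mol, of which 26.982 g is Al.
So Al makes up 26.982/202.136 = 0.1335 of the mass, i.e. 13.35%.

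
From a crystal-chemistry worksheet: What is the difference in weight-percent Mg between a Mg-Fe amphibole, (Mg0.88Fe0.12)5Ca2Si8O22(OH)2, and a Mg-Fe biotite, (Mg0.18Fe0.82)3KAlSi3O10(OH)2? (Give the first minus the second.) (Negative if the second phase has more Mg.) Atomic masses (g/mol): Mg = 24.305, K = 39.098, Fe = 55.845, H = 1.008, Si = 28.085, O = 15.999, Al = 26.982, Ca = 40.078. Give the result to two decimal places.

First mineral: 106.942 g Mg in 831.277 g formula = 12.86 wt% Mg.
Second mineral: 13.125 g Mg in 494.842 g formula = 2.65 wt% Mg.
12.86% − 2.65% gives a difference of 10.21 percentage points.

10.21 percentage points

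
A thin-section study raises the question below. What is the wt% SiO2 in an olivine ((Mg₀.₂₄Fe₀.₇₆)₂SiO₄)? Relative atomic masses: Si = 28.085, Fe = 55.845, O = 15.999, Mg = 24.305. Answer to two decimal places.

Formula mass = 188.632 g/mol.
1 Si → 1.0000 mol SiO2 per formula unit; M(SiO2) = 60.083, so SiO2 mass = 60.083 g.
60.083/188.632 × 100 = 31.85 wt%.

31.85 wt%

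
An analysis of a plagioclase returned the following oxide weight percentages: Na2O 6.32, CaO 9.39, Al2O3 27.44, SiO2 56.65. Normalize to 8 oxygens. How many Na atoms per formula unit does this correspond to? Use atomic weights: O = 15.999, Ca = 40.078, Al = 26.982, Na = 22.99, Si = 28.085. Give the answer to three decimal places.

0.551 Na apfu

Na2O (M=61.979): mol = 0.10197; Na = 0.20394, O = 0.10197.
CaO (M=56.077): mol = 0.16745; Ca = 0.16745, O = 0.16745.
Al2O3 (M=101.961): mol = 0.26912; Al = 0.53824, O = 0.80736.
SiO2 (M=60.083): mol = 0.94286; Si = 0.94286, O = 1.88572.
ΣO = 2.96250; factor = 8/ΣO = 2.70042.
Na apfu = 0.20394 × 2.70042 = 0.551.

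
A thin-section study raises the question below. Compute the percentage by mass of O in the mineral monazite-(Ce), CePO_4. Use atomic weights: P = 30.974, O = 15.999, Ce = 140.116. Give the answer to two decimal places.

Formula mass = 1·140.116 + 1·30.974 + 4·15.999 = 235.086 g/mol, of which 63.996 g is O.
So O makes up 63.996/235.086 = 0.2722 of the mass, i.e. 27.22%.

27.22 mass %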